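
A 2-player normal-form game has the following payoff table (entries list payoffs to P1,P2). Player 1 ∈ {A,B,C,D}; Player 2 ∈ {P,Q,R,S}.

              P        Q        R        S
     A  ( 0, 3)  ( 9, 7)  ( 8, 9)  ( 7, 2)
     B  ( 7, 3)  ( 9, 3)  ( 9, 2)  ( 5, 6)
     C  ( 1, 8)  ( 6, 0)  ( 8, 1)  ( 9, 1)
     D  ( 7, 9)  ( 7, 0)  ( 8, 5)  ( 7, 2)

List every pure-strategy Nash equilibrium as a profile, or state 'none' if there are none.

(A,P): not NE [P1→D gives 7>0; P2→R gives 9>3]
(A,Q): not NE [P2→R gives 9>7]
(A,R): not NE [P1→B gives 9>8]
(A,S): not NE [P1→C gives 9>7; P2→R gives 9>2]
(B,P): not NE [P2→S gives 6>3]
(B,Q): not NE [P2→S gives 6>3]
(B,R): not NE [P2→S gives 6>2]
(B,S): not NE [P1→C gives 9>5]
(C,P): not NE [P1→D gives 7>1]
(C,Q): not NE [P1→B gives 9>6; P2→P gives 8>0]
(C,R): not NE [P1→B gives 9>8; P2→P gives 8>1]
(C,S): not NE [P2→P gives 8>1]
(D,P): NE
(D,Q): not NE [P1→B gives 9>7; P2→P gives 9>0]
(D,R): not NE [P1→B gives 9>8; P2→P gives 9>5]
(D,S): not NE [P1→C gives 9>7; P2→P gives 9>2]

Nash profiles: (D,P)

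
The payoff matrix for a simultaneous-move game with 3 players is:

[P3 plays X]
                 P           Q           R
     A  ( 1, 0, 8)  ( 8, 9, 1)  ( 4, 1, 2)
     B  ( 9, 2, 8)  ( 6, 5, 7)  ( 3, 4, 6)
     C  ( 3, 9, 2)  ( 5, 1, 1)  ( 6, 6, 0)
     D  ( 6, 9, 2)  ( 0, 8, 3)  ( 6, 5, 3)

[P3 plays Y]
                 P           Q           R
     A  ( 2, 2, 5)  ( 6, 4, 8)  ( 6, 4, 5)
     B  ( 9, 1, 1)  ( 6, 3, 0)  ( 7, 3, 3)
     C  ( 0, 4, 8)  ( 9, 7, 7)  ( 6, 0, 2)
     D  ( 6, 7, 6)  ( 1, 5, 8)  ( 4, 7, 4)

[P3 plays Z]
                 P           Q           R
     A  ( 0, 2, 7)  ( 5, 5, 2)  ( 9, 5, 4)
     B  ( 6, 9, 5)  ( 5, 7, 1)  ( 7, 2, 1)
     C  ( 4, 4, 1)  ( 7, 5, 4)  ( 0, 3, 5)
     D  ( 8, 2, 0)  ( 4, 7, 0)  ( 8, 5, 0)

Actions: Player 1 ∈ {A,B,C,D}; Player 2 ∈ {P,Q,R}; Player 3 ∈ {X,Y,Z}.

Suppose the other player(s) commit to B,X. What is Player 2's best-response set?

u_2(P vs B,X) = 2
u_2(Q vs B,X) = 5
u_2(R vs B,X) = 4
max payoff 5 at {Q}

P2 best: {Q}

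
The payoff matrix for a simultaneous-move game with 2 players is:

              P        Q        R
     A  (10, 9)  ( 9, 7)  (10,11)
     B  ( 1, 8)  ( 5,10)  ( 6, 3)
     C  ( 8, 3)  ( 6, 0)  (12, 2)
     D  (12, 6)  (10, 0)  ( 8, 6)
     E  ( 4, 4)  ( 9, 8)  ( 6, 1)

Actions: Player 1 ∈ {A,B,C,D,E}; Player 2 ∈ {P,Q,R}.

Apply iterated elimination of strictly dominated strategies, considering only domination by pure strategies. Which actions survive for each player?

Survivors P1:{A,C,D} P2:{P,R}

P1 drop B (A beats it: P:10>1 Q:9>5 R:10>6)
P1 drop E (D beats it: P:12>4 Q:10>9 R:8>6)
P2 drop Q (P beats it: A:9>7 C:3>0 D:6>0)
P1→{A,C,D} P2→{P,R}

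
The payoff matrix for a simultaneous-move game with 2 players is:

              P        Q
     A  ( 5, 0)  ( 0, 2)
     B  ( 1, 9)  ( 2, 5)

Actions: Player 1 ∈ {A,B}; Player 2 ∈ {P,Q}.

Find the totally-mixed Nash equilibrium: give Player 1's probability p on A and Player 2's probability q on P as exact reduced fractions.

P1 indiff ⇒ q·5+(1-q)·0 = q·1+(1-q)·2 ⇒ q(4) = (1-q)(2) ⇒ q = 1/3
P2 indiff ⇒ p·0+(1-p)·9 = p·2+(1-p)·5 ⇒ p(-2) = (1-p)(-4) ⇒ p = 2/3

(p,q) = (2/3, 1/3)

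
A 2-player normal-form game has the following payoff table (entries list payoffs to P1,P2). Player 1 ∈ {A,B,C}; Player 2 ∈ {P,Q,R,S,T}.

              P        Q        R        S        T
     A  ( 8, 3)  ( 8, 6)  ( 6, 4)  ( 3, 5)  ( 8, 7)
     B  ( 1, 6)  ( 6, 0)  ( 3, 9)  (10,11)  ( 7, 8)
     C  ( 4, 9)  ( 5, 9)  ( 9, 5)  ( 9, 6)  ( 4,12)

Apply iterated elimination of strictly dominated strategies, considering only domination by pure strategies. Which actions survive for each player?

P2 drop P (T beats it: A:7>3 B:8>6 C:12>9)
P2 drop Q (T beats it: A:7>6 B:8>0 C:12>9)
P2 drop R (S beats it: A:5>4 B:11>9 C:6>5)
P1 drop C (B beats it: S:10>9 T:7>4)
P1→{A,B} P2→{S,T}

IESDS → P1:{A,B} P2:{S,T}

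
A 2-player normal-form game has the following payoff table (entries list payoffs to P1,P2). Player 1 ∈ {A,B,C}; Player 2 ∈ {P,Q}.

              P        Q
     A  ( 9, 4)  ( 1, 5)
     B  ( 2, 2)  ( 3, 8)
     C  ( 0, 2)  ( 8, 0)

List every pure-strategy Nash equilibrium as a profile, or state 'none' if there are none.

(A,P): not NE [P2→Q gives 5>4]
(A,Q): not NE [P1→C gives 8>1]
(B,P): not NE [P1→A gives 9>2; P2→Q gives 8>2]
(B,Q): not NE [P1→C gives 8>3]
(C,P): not NE [P1→A gives 9>0]
(C,Q): not NE [P2→P gives 2>0]

Equilibria: none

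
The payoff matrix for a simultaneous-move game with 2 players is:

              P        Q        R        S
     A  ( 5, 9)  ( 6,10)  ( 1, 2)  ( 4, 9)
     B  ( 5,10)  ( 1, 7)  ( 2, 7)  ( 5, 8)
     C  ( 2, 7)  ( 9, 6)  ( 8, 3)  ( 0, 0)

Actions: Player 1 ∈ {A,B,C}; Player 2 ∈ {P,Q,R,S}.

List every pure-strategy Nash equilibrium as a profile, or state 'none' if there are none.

NE set: (B,P)

(A,P): not NE [P2→Q gives 10>9]
(A,Q): not NE [P1→C gives 9>6]
(A,R): not NE [P1→C gives 8>1; P2→Q gives 10>2]
(A,S): not NE [P1→B gives 5>4; P2→Q gives 10>9]
(B,P): NE
(B,Q): not NE [P1→C gives 9>1; P2→P gives 10>7]
(B,R): not NE [P1→C gives 8>2; P2→P gives 10>7]
(B,S): not NE [P2→P gives 10>8]
(C,P): not NE [P1→B gives 5>2]
(C,Q): not NE [P2→P gives 7>6]
(C,R): not NE [P2→P gives 7>3]
(C,S): not NE [P1→B gives 5>0; P2→P gives 7>0]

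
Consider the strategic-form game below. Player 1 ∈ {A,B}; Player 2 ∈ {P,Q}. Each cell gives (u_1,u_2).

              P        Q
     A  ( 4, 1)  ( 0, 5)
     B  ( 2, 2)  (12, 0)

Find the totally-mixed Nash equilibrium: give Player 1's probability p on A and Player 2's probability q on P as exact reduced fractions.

P1 mixes 1/3 on A; P2 mixes 6/7 on P

P1 indiff ⇒ q·4+(1-q)·0 = q·2+(1-q)·12 ⇒ q(2) = (1-q)(12) ⇒ q = 6/7
P2 indiff ⇒ p·1+(1-p)·2 = p·5+(1-p)·0 ⇒ p(-4) = (1-p)(-2) ⇒ p = 1/3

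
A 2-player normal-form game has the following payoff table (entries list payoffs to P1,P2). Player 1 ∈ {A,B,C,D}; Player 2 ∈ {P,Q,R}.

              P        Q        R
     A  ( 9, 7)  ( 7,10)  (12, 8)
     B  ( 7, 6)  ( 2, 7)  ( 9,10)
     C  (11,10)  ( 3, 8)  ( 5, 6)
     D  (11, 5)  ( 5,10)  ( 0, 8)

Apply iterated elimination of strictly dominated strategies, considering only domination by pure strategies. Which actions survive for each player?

IESDS → P1:{A,C,D} P2:{P,Q}

P1 drop B (A beats it: P:9>7 Q:7>2 R:12>9)
P2 drop R (Q beats it: A:10>8 C:8>6 D:10>8)
P1→{A,C,D} P2→{P,Q}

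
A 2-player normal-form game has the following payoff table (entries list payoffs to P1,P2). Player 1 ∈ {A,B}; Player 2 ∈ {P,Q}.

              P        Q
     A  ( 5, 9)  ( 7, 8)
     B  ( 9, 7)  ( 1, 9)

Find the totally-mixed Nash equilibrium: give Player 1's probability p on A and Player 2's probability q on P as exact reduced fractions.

P1 mixes 2/3 on A; P2 mixes 3/5 on P

P1 indiff ⇒ q·5+(1-q)·7 = q·9+(1-q)·1 ⇒ q(-4) = (1-q)(-6) ⇒ q = 3/5
P2 indiff ⇒ p·9+(1-p)·7 = p·8+(1-p)·9 ⇒ p(1) = (1-p)(2) ⇒ p = 2/3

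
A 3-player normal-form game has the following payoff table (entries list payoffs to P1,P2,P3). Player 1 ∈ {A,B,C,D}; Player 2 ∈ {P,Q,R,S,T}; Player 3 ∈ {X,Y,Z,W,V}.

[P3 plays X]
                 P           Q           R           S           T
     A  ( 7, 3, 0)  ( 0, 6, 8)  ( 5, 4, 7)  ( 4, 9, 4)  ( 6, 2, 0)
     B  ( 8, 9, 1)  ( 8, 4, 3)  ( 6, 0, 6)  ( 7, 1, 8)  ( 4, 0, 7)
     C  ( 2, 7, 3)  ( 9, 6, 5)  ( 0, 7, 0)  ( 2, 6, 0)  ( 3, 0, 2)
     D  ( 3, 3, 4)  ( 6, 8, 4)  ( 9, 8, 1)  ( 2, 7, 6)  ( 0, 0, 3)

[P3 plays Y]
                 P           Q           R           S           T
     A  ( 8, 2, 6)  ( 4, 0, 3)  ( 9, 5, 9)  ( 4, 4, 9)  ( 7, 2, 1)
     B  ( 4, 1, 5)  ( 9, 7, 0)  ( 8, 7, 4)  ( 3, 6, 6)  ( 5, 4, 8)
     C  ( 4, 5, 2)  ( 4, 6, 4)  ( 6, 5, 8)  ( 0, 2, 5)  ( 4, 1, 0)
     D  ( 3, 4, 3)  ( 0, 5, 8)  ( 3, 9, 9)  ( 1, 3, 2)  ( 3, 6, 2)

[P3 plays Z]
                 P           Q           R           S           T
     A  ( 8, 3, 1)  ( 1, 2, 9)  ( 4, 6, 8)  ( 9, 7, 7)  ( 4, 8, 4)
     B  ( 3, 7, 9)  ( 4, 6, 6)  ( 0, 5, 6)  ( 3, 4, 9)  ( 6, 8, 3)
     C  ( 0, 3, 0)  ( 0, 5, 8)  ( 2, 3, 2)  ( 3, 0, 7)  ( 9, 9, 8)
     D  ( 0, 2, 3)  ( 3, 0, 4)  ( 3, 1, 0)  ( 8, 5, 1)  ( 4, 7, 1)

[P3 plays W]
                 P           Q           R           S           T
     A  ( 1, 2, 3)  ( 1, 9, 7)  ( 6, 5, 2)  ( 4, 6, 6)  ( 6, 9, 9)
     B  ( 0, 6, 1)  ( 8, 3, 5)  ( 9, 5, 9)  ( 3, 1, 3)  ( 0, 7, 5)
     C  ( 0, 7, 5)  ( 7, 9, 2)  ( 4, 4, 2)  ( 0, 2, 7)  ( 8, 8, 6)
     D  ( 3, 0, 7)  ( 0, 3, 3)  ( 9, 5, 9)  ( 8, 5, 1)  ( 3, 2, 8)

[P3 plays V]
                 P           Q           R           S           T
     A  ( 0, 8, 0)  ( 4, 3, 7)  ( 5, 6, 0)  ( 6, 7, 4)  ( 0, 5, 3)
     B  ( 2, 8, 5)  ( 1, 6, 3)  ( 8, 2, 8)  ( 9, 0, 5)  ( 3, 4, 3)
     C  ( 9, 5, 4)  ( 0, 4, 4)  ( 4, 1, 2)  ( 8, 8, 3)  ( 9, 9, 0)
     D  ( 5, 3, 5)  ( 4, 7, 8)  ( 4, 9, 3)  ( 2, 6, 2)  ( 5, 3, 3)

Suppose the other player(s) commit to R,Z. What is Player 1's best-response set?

BR_1 = {A}

u_1(A vs R,Z) = 4
u_1(B vs R,Z) = 0
u_1(C vs R,Z) = 2
u_1(D vs R,Z) = 3
max payoff 4 at {A}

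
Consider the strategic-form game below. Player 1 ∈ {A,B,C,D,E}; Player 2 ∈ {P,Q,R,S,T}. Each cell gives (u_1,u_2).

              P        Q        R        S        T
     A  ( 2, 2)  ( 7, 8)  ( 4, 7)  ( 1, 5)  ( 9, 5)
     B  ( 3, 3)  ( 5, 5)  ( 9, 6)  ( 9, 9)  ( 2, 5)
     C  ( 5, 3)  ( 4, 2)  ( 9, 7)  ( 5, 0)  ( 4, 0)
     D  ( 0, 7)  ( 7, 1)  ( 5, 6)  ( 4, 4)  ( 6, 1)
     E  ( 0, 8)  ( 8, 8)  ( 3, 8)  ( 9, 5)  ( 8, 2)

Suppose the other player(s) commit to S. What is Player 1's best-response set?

P1 best: {B,E}

u_1(A vs S) = 1
u_1(B vs S) = 9
u_1(C vs S) = 5
u_1(D vs S) = 4
u_1(E vs S) = 9
max payoff 9 at {B,E}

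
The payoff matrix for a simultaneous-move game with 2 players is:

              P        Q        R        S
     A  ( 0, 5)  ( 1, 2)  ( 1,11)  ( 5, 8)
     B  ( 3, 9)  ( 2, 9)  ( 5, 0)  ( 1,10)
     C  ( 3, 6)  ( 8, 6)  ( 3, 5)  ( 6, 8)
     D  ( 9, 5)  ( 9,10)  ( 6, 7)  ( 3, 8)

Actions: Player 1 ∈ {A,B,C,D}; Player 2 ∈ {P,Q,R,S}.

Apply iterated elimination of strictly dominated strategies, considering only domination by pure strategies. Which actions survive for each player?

IESDS → P1:{C,D} P2:{Q,S}

P1 drop A (C beats it: P:3>0 Q:8>1 R:3>1 S:6>5)
P1 drop B (D beats it: P:9>3 Q:9>2 R:6>5 S:3>1)
P2 drop P (S beats it: C:8>6 D:8>5)
P2 drop R (Q beats it: C:6>5 D:10>7)
P1→{C,D} P2→{Q,S}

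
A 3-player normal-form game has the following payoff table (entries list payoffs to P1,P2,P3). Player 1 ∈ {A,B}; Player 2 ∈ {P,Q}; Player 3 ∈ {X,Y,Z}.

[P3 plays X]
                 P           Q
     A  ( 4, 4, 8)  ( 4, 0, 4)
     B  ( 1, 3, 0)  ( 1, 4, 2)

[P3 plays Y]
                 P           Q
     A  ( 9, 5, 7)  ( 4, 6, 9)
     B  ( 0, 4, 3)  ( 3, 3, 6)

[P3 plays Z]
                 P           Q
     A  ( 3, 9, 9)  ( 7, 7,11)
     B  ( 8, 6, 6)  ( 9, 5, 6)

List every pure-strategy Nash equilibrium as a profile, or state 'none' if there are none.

Nash profiles: (B,P,Z)

(A,P,X): not NE [P3→Z gives 9>8]
(A,P,Y): not NE [P2→Q gives 6>5; P3→Z gives 9>7]
(A,P,Z): not NE [P1→B gives 8>3]
(A,Q,X): not NE [P2→P gives 4>0; P3→Z gives 11>4]
(A,Q,Y): not NE [P3→Z gives 11>9]
(A,Q,Z): not NE [P1→B gives 9>7; P2→P gives 9>7]
(B,P,X): not NE [P1→A gives 4>1; P2→Q gives 4>3; P3→Z gives 6>0]
(B,P,Y): not NE [P1→A gives 9>0; P3→Z gives 6>3]
(B,P,Z): NE
(B,Q,X): not NE [P1→A gives 4>1; P3→Z gives 6>2]
(B,Q,Y): not NE [P1→A gives 4>3; P2→P gives 4>3]
(B,Q,Z): not NE [P2→P gives 6>5]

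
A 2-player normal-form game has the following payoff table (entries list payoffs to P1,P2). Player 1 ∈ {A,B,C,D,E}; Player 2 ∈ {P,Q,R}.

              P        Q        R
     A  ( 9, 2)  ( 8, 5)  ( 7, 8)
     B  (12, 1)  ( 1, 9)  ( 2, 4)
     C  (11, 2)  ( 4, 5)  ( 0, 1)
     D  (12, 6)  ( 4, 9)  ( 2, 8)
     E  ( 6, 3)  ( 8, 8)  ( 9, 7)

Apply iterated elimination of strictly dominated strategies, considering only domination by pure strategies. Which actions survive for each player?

P2 drop P (Q beats it: A:5>2 B:9>1 C:5>2 D:9>6 E:8>3)
P1 drop B (A beats it: Q:8>1 R:7>2)
P1 drop C (A beats it: Q:8>4 R:7>0)
P1 drop D (A beats it: Q:8>4 R:7>2)
P1→{A,E} P2→{Q,R}

IESDS → P1:{A,E} P2:{Q,R}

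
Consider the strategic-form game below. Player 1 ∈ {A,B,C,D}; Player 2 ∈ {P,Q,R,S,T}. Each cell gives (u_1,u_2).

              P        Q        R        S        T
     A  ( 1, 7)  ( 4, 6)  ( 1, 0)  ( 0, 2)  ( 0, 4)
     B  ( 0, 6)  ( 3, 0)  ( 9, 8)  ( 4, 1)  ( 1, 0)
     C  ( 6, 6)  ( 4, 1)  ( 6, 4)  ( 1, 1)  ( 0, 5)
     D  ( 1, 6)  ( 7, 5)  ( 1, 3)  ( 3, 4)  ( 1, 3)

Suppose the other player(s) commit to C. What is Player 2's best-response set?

u_2(P vs C) = 6
u_2(Q vs C) = 1
u_2(R vs C) = 4
u_2(S vs C) = 1
u_2(T vs C) = 5
max payoff 6 at {P}

P2 best: {P}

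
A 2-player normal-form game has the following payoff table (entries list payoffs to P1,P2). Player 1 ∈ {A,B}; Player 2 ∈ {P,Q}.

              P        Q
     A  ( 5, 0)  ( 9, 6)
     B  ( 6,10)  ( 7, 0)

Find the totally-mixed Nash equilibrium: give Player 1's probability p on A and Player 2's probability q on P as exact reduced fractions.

P1 indiff ⇒ q·5+(1-q)·9 = q·6+(1-q)·7 ⇒ q(-1) = (1-q)(-2) ⇒ q = 2/3
P2 indiff ⇒ p·0+(1-p)·10 = p·6+(1-p)·0 ⇒ p(-6) = (1-p)(-10) ⇒ p = 5/8

(p,q) = (5/8, 2/3)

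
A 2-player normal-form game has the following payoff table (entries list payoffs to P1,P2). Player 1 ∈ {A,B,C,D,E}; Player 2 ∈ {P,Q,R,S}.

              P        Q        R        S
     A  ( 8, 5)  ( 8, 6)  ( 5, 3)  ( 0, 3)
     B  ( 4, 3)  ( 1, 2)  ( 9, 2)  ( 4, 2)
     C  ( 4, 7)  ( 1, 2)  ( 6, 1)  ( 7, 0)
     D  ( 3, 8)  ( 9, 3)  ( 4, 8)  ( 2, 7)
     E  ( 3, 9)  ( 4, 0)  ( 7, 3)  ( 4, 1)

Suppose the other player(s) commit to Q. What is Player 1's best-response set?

u_1(A vs Q) = 8
u_1(B vs Q) = 1
u_1(C vs Q) = 1
u_1(D vs Q) = 9
u_1(E vs Q) = 4
max payoff 9 at {D}

BR_1 = {D}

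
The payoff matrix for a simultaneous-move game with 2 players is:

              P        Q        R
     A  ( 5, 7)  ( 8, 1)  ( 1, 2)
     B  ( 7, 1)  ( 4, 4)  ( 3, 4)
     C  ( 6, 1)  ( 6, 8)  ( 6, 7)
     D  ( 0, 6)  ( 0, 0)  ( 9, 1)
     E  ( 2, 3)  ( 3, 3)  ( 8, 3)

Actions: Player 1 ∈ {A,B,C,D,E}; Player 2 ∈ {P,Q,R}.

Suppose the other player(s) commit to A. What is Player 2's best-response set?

u_2(P vs A) = 7
u_2(Q vs A) = 1
u_2(R vs A) = 2
max payoff 7 at {P}

P2 best: {P}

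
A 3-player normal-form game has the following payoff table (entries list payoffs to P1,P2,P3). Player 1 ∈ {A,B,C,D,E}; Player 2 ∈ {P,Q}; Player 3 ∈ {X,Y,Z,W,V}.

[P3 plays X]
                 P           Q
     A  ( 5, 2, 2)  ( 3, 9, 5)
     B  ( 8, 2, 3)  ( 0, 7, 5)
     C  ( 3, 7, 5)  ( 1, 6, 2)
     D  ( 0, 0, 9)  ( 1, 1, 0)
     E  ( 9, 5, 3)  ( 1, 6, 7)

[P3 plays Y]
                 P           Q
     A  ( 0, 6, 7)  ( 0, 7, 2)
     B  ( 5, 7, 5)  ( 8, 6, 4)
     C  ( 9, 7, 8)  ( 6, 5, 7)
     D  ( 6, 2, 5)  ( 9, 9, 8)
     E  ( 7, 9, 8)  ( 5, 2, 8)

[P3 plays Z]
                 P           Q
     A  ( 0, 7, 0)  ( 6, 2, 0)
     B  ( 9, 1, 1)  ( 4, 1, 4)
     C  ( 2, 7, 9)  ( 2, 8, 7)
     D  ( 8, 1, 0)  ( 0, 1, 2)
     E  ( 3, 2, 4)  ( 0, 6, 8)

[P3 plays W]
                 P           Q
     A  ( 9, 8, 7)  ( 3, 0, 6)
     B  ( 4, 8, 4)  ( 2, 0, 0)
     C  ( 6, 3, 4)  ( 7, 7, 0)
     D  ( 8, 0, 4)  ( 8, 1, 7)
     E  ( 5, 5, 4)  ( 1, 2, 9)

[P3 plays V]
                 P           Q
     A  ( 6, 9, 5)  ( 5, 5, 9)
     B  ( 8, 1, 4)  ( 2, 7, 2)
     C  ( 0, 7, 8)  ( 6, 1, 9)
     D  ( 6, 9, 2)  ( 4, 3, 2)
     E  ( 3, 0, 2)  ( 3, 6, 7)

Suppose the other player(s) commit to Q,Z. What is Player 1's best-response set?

argmax u_1 = {A}

u_1(A vs Q,Z) = 6
u_1(B vs Q,Z) = 4
u_1(C vs Q,Z) = 2
u_1(D vs Q,Z) = 0
u_1(E vs Q,Z) = 0
max payoff 6 at {A}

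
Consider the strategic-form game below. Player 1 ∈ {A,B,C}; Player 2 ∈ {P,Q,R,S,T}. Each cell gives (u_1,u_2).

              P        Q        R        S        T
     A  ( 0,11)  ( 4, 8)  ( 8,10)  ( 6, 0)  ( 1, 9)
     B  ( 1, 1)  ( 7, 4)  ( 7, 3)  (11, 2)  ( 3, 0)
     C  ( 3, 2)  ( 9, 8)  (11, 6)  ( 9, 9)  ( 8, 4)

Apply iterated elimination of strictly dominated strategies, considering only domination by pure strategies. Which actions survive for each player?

Survivors P1:{B,C} P2:{Q,S}

P1 drop A (C beats it: P:3>0 Q:9>4 R:11>8 S:9>6 T:8>1)
P2 drop P (Q beats it: B:4>1 C:8>2)
P2 drop R (Q beats it: B:4>3 C:8>6)
P2 drop T (Q beats it: B:4>0 C:8>4)
P1→{B,C} P2→{Q,S}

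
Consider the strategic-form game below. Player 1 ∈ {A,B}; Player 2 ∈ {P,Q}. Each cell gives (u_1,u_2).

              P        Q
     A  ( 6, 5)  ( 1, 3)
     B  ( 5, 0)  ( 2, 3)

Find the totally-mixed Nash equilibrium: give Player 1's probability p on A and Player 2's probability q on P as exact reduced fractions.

(p,q) = (3/5, 1/2)

P1 indiff ⇒ q·6+(1-q)·1 = q·5+(1-q)·2 ⇒ q(1) = (1-q)(1) ⇒ q = 1/2
P2 indiff ⇒ p·5+(1-p)·0 = p·3+(1-p)·3 ⇒ p(2) = (1-p)(3) ⇒ p = 3/5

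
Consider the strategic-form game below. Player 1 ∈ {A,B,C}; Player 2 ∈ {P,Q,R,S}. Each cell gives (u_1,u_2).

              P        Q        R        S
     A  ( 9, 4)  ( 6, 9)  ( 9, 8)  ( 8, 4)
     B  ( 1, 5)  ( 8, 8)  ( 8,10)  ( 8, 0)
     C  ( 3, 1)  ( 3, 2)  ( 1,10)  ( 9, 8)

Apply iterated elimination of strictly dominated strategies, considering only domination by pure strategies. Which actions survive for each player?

Remaining: P1:{A,B} P2:{Q,R}

P2 drop P (Q beats it: A:9>4 B:8>5 C:2>1)
P2 drop S (R beats it: A:8>4 B:10>0 C:10>8)
P1 drop C (A beats it: Q:6>3 R:9>1)
P1→{A,B} P2→{Q,R}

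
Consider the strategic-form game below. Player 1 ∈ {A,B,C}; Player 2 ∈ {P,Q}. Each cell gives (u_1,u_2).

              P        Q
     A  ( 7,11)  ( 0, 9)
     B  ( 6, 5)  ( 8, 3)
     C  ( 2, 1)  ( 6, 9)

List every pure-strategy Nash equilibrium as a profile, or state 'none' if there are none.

(A,P): NE
(A,Q): not NE [P1→B gives 8>0; P2→P gives 11>9]
(B,P): not NE [P1→A gives 7>6]
(B,Q): not NE [P2→P gives 5>3]
(C,P): not NE [P1→A gives 7>2; P2→Q gives 9>1]
(C,Q): not NE [P1→B gives 8>6]

NE set: (A,P)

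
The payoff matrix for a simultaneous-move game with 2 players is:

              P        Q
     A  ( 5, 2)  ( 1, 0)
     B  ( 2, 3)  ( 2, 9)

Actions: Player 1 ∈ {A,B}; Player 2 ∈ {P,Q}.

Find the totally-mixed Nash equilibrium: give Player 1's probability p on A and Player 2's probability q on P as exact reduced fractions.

p=3/4, q=1/4

P1 indiff ⇒ q·5+(1-q)·1 = q·2+(1-q)·2 ⇒ q(3) = (1-q)(1) ⇒ q = 1/4
P2 indiff ⇒ p·2+(1-p)·3 = p·0+(1-p)·9 ⇒ p(2) = (1-p)(6) ⇒ p = 3/4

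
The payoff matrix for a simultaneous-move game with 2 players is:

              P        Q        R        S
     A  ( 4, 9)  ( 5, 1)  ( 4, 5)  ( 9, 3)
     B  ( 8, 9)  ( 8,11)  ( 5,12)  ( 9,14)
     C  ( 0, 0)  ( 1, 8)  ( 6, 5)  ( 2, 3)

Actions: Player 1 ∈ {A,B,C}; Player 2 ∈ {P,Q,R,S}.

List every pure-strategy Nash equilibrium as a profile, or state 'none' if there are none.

(A,P): not NE [P1→B gives 8>4]
(A,Q): not NE [P1→B gives 8>5; P2→P gives 9>1]
(A,R): not NE [P1→C gives 6>4; P2→P gives 9>5]
(A,S): not NE [P2→P gives 9>3]
(B,P): not NE [P2→S gives 14>9]
(B,Q): not NE [P2→S gives 14>11]
(B,R): not NE [P1→C gives 6>5; P2→S gives 14>12]
(B,S): NE
(C,P): not NE [P1→B gives 8>0; P2→Q gives 8>0]
(C,Q): not NE [P1→B gives 8>1]
(C,R): not NE [P2→Q gives 8>5]
(C,S): not NE [P1→B gives 9>2; P2→Q gives 8>3]

PSNE = {(B,S)}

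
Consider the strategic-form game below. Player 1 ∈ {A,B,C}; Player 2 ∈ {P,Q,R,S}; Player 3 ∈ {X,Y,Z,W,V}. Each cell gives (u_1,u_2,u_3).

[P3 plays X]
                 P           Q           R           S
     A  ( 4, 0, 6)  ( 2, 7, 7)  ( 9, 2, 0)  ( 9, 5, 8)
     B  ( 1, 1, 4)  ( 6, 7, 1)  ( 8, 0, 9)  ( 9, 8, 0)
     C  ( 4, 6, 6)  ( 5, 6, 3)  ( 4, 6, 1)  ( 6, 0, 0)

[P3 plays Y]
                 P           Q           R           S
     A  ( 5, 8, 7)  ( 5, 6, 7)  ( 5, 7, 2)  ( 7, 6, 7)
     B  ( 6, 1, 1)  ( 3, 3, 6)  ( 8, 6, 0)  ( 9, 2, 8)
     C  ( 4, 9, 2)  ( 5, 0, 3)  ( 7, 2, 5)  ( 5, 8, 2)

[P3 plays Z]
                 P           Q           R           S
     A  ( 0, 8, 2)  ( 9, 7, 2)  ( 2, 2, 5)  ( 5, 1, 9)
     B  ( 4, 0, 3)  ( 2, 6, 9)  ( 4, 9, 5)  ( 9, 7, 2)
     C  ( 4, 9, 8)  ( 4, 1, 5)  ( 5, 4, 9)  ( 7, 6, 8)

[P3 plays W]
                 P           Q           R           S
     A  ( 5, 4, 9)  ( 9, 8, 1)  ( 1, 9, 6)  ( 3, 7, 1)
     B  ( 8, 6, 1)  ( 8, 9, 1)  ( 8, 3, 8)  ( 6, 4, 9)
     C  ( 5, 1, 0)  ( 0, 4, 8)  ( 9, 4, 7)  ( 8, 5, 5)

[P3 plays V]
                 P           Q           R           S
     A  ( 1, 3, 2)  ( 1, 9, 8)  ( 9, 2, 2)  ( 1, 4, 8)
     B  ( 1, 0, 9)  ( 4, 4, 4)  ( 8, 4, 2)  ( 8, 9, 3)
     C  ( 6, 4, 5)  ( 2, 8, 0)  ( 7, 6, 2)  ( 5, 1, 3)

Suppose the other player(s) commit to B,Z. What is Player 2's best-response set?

BR_2 = {R}

u_2(P vs B,Z) = 0
u_2(Q vs B,Z) = 6
u_2(R vs B,Z) = 9
u_2(S vs B,Z) = 7
max payoff 9 at {R}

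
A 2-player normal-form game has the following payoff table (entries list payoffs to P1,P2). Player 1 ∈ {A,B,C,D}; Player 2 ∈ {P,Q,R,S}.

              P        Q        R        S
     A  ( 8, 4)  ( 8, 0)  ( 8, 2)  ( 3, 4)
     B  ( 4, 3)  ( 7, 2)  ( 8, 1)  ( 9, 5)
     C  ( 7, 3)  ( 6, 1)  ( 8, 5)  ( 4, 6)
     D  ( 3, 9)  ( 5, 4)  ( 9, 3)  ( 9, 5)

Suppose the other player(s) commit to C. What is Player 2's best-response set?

u_2(P vs C) = 3
u_2(Q vs C) = 1
u_2(R vs C) = 5
u_2(S vs C) = 6
max payoff 6 at {S}

argmax u_2 = {S}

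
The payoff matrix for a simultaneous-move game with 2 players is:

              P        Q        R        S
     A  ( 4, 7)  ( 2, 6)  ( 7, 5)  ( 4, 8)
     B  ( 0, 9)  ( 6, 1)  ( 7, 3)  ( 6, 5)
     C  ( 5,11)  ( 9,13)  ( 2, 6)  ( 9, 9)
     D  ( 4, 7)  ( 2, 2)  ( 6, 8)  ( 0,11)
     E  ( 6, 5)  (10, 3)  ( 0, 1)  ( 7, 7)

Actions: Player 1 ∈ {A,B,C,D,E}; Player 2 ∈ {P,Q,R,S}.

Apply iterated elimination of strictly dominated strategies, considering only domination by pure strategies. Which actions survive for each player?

P2 drop R (S beats it: A:8>5 B:5>3 C:9>6 D:11>8 E:7>1)
P1 drop A (C beats it: P:5>4 Q:9>2 S:9>4)
P1 drop B (C beats it: P:5>0 Q:9>6 S:9>6)
P1 drop D (C beats it: P:5>4 Q:9>2 S:9>0)
P1→{C,E} P2→{P,Q,S}

IESDS → P1:{C,E} P2:{P,Q,S}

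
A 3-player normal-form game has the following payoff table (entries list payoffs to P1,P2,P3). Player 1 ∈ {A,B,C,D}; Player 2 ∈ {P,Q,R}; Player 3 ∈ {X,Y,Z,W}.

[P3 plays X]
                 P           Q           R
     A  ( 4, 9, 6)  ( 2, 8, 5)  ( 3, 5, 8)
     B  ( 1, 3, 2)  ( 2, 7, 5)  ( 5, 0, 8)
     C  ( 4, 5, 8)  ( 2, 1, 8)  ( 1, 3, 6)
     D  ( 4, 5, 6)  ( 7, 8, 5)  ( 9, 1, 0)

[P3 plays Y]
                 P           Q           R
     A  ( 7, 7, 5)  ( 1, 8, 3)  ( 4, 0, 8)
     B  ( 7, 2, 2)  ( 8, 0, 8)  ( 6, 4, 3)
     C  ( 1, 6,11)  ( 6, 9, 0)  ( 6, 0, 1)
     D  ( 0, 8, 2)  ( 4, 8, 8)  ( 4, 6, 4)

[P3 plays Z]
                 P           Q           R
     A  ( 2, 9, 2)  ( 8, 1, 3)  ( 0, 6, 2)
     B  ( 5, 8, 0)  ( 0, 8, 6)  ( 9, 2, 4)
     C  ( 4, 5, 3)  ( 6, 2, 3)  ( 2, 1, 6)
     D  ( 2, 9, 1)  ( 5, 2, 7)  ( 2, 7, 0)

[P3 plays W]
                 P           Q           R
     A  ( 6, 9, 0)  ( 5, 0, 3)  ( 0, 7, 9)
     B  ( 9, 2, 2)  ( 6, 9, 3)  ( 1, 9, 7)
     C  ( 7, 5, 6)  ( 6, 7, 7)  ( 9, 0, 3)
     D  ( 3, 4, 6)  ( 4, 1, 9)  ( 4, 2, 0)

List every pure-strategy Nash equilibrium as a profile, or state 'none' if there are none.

(A,P,X): NE
(A,P,Y): not NE [P2→Q gives 8>7; P3→X gives 6>5]
(A,P,Z): not NE [P1→B gives 5>2; P3→X gives 6>2]
(A,P,W): not NE [P1→B gives 9>6; P3→X gives 6>0]
(A,Q,X): not NE [P1→D gives 7>2; P2→P gives 9>8]
(A,Q,Y): not NE [P1→B gives 8>1; P3→X gives 5>3]
(A,Q,Z): not NE [P2→P gives 9>1; P3→X gives 5>3]
(A,Q,W): not NE [P1→C gives 6>5; P2→P gives 9>0; P3→X gives 5>3]
(A,R,X): not NE [P1→D gives 9>3; P2→P gives 9>5; P3→W gives 9>8]
(A,R,Y): not NE [P1→C gives 6>4; P2→Q gives 8>0; P3→W gives 9>8]
(A,R,Z): not NE [P1→B gives 9>0; P2→P gives 9>6; P3→W gives 9>2]
(A,R,W): not NE [P1→C gives 9>0; P2→P gives 9>7]
(B,P,X): not NE [P1→D gives 4>1; P2→Q gives 7>3]
(B,P,Y): not NE [P2→R gives 4>2]
(B,P,Z): not NE [P3→W gives 2>0]
(B,P,W): not NE [P2→R gives 9>2]
(B,Q,X): not NE [P1→D gives 7>2; P3→Y gives 8>5]
(B,Q,Y): not NE [P2→R gives 4>0]
(B,Q,Z): not NE [P1→A gives 8>0; P3→Y gives 8>6]
(B,Q,W): not NE [P3→Y gives 8>3]
(B,R,X): not NE [P1→D gives 9>5; P2→Q gives 7>0]
(B,R,Y): not NE [P3→X gives 8>3]
(B,R,Z): not NE [P2→Q gives 8>2; P3→X gives 8>4]
(B,R,W): not NE [P1→C gives 9>1; P3→X gives 8>7]
(C,P,X): not NE [P3→Y gives 11>8]
(C,P,Y): not NE [P1→B gives 7>1; P2→Q gives 9>6]
(C,P,Z): not NE [P1→B gives 5>4; P3→Y gives 11>3]
(C,P,W): not NE [P1→B gives 9>7; P2→Q gives 7>5; P3→Y gives 11>6]
(C,Q,X): not NE [P1→D gives 7>2; P2→P gives 5>1]
(C,Q,Y): not NE [P1→B gives 8>6; P3→X gives 8>0]
(C,Q,Z): not NE [P1→A gives 8>6; P2→P gives 5>2; P3→X gives 8>3]
(C,Q,W): not NE [P3→X gives 8>7]
(C,R,X): not NE [P1→D gives 9>1; P2→P gives 5>3]
(C,R,Y): not NE [P2→Q gives 9>0; P3→Z gives 6>1]
(C,R,Z): not NE [P1→B gives 9>2; P2→P gives 5>1]
(C,R,W): not NE [P2→Q gives 7>0; P3→Z gives 6>3]
(D,P,X): not NE [P2→Q gives 8>5]
(D,P,Y): not NE [P1→B gives 7>0; P3→W gives 6>2]
(D,P,Z): not NE [P1→B gives 5>2; P3→W gives 6>1]
(D,P,W): not NE [P1→B gives 9>3]
(D,Q,X): not NE [P3→W gives 9>5]
(D,Q,Y): not NE [P1→B gives 8>4; P3→W gives 9>8]
(D,Q,Z): not NE [P1→A gives 8>5; P2→P gives 9>2; P3→W gives 9>7]
(D,Q,W): not NE [P1→C gives 6>4; P2→P gives 4>1]
(D,R,X): not NE [P2→Q gives 8>1; P3→Y gives 4>0]
(D,R,Y): not NE [P1→C gives 6>4; P2→Q gives 8>6]
(D,R,Z): not NE [P1→B gives 9>2; P2→P gives 9>7; P3→Y gives 4>0]
(D,R,W): not NE [P1→C gives 9>4; P2→P gives 4>2; P3→Y gives 4>0]

Nash profiles: (A,P,X)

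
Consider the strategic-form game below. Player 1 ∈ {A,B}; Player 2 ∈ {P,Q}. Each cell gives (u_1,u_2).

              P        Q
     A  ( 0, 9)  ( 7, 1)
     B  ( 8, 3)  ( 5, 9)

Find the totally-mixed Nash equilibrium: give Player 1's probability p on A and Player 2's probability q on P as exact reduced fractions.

P1 mixes 3/7 on A; P2 mixes 1/5 on P

P1 indiff ⇒ q·0+(1-q)·7 = q·8+(1-q)·5 ⇒ q(-8) = (1-q)(-2) ⇒ q = 1/5
P2 indiff ⇒ p·9+(1-p)·3 = p·1+(1-p)·9 ⇒ p(8) = (1-p)(6) ⇒ p = 3/7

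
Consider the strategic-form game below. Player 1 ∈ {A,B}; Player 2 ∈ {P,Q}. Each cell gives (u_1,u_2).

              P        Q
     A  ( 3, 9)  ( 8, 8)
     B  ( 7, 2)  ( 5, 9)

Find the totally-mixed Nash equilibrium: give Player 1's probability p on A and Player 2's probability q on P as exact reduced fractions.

p=7/8, q=3/7

P1 indiff ⇒ q·3+(1-q)·8 = q·7+(1-q)·5 ⇒ q(-4) = (1-q)(-3) ⇒ q = 3/7
P2 indiff ⇒ p·9+(1-p)·2 = p·8+(1-p)·9 ⇒ p(1) = (1-p)(7) ⇒ p = 7/8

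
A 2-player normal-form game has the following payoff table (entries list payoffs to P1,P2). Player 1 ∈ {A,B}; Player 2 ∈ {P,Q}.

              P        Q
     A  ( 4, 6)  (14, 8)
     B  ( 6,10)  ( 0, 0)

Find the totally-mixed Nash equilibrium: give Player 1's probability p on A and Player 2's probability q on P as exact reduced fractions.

P1 indiff ⇒ q·4+(1-q)·14 = q·6+(1-q)·0 ⇒ q(-2) = (1-q)(-14) ⇒ q = 7/8
P2 indiff ⇒ p·6+(1-p)·10 = p·8+(1-p)·0 ⇒ p(-2) = (1-p)(-10) ⇒ p = 5/6

p=5/6, q=7/8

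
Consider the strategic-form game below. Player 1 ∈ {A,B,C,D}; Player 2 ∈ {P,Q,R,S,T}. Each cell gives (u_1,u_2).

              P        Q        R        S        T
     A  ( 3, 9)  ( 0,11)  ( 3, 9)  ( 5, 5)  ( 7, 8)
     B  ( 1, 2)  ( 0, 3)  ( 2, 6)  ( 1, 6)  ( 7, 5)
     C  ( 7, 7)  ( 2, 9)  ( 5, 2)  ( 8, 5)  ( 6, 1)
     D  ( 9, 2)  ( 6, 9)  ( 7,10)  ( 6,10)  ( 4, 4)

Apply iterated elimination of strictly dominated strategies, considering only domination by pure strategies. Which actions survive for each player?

P2 drop P (Q beats it: A:11>9 B:3>2 C:9>7 D:9>2)
P2 drop T (R beats it: A:9>8 B:6>5 C:2>1 D:10>4)
P1 drop A (C beats it: Q:2>0 R:5>3 S:8>5)
P1 drop B (C beats it: Q:2>0 R:5>2 S:8>1)
P1→{C,D} P2→{Q,R,S}

Remaining: P1:{C,D} P2:{Q,R,S}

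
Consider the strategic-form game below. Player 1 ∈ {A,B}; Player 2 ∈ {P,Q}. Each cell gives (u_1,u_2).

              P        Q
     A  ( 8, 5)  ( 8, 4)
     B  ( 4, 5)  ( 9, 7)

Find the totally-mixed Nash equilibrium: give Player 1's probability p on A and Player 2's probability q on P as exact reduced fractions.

P1 mixes 2/3 on A; P2 mixes 1/5 on P

P1 indiff ⇒ q·8+(1-q)·8 = q·4+(1-q)·9 ⇒ q(4) = (1-q)(1) ⇒ q = 1/5
P2 indiff ⇒ p·5+(1-p)·5 = p·4+(1-p)·7 ⇒ p(1) = (1-p)(2) ⇒ p = 2/3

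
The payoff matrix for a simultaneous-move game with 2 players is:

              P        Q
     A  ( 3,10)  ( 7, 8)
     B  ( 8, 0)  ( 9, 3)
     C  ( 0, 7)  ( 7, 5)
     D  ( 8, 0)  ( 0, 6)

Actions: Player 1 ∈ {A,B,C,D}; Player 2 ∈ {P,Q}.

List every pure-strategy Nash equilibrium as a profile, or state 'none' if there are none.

(A,P): not NE [P1→D gives 8>3]
(A,Q): not NE [P1→B gives 9>7; P2→P gives 10>8]
(B,P): not NE [P2→Q gives 3>0]
(B,Q): NE
(C,P): not NE [P1→D gives 8>0]
(C,Q): not NE [P1→B gives 9>7; P2→P gives 7>5]
(D,P): not NE [P2→Q gives 6>0]
(D,Q): not NE [P1→B gives 9>0]

NE set: (B,Q)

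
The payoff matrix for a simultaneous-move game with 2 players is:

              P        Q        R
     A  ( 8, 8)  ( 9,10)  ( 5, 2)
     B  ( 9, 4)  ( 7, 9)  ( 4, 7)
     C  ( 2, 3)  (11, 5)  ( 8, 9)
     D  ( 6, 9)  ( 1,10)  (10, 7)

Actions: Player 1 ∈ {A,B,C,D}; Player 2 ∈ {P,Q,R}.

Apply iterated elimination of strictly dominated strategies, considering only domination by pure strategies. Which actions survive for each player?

P2 drop P (Q beats it: A:10>8 B:9>4 C:5>3 D:10>9)
P1 drop A (C beats it: Q:11>9 R:8>5)
P1 drop B (C beats it: Q:11>7 R:8>4)
P1→{C,D} P2→{Q,R}

IESDS → P1:{C,D} P2:{Q,R}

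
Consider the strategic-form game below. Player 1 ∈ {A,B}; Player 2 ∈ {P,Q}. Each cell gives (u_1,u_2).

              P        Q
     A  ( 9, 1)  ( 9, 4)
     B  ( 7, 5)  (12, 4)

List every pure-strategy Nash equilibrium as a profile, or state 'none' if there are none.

(A,P): not NE [P2→Q gives 4>1]
(A,Q): not NE [P1→B gives 12>9]
(B,P): not NE [P1→A gives 9>7]
(B,Q): not NE [P2→P gives 5>4]

PSNE: ∅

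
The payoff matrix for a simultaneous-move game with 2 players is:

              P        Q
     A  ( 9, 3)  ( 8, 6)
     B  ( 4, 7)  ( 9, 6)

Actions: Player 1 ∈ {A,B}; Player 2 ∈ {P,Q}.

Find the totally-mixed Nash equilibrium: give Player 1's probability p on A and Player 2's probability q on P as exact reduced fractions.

P1 indiff ⇒ q·9+(1-q)·8 = q·4+(1-q)·9 ⇒ q(5) = (1-q)(1) ⇒ q = 1/6
P2 indiff ⇒ p·3+(1-p)·7 = p·6+(1-p)·6 ⇒ p(-3) = (1-p)(-1) ⇒ p = 1/4

p=1/4, q=1/6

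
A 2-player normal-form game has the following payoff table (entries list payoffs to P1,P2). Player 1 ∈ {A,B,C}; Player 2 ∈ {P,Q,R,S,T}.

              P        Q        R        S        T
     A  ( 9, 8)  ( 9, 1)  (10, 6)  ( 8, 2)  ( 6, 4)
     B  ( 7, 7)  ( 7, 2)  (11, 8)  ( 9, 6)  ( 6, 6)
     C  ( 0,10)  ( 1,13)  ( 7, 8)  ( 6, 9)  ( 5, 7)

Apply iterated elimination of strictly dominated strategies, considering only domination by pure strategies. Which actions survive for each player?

P1 drop C (A beats it: P:9>0 Q:9>1 R:10>7 S:8>6 T:6>5)
P2 drop Q (P beats it: A:8>1 B:7>2)
P2 drop S (P beats it: A:8>2 B:7>6)
P2 drop T (P beats it: A:8>4 B:7>6)
P1→{A,B} P2→{P,R}

Remaining: P1:{A,B} P2:{P,R}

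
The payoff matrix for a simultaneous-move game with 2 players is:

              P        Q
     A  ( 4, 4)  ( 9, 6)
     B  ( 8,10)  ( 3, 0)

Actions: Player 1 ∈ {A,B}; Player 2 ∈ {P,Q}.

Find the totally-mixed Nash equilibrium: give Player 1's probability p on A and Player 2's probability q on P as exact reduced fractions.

(p,q) = (5/6, 3/5)

P1 indiff ⇒ q·4+(1-q)·9 = q·8+(1-q)·3 ⇒ q(-4) = (1-q)(-6) ⇒ q = 3/5
P2 indiff ⇒ p·4+(1-p)·10 = p·6+(1-p)·0 ⇒ p(-2) = (1-p)(-10) ⇒ p = 5/6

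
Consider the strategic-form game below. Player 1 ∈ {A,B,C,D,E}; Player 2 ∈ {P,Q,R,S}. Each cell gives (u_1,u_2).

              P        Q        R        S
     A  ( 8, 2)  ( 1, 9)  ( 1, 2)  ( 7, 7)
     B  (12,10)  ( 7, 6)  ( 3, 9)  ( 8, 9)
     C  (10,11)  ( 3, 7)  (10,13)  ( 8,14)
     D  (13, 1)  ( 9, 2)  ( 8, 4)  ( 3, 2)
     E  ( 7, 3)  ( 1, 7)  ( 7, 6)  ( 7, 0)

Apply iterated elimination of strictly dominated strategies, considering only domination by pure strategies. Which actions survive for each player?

Remaining: P1:{B,C,D} P2:{P,R,S}

P1 drop A (B beats it: P:12>8 Q:7>1 R:3>1 S:8>7)
P1 drop E (C beats it: P:10>7 Q:3>1 R:10>7 S:8>7)
P2 drop Q (R beats it: B:9>6 C:13>7 D:4>2)
P1→{B,C,D} P2→{P,R,S}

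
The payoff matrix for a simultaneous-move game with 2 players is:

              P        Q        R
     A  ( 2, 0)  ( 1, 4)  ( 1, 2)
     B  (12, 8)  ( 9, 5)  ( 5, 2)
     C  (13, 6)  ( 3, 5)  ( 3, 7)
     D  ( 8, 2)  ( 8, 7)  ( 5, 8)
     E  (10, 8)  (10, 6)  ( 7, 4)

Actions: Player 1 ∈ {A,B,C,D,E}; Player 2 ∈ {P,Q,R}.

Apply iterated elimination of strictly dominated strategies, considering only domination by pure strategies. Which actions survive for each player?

Survivors P1:{B,C,E} P2:{P,R}

P1 drop A (B beats it: P:12>2 Q:9>1 R:5>1)
P1 drop D (E beats it: P:10>8 Q:10>8 R:7>5)
P2 drop Q (P beats it: B:8>5 C:6>5 E:8>6)
P1→{B,C,E} P2→{P,R}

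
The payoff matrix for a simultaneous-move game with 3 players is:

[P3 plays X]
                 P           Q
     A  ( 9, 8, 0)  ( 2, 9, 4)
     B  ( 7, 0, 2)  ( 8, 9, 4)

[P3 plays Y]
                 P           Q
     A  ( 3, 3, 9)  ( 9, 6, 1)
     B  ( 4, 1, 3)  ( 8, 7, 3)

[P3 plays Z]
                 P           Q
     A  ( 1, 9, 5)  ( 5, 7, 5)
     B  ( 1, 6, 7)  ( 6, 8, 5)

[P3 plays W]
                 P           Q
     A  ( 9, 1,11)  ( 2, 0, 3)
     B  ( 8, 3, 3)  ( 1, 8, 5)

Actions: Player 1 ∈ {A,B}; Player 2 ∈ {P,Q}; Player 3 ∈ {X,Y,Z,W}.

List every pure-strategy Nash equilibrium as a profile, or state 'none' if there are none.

NE set: (A,P,W), (B,Q,Z)

(A,P,X): not NE [P2→Q gives 9>8; P3→W gives 11>0]
(A,P,Y): not NE [P1→B gives 4>3; P2→Q gives 6>3; P3→W gives 11>9]
(A,P,Z): not NE [P3→W gives 11>5]
(A,P,W): NE
(A,Q,X): not NE [P1→B gives 8>2; P3→Z gives 5>4]
(A,Q,Y): not NE [P3→Z gives 5>1]
(A,Q,Z): not NE [P1→B gives 6>5; P2→P gives 9>7]
(A,Q,W): not NE [P2→P gives 1>0; P3→Z gives 5>3]
(B,P,X): not NE [P1→A gives 9>7; P2→Q gives 9>0; P3→Z gives 7>2]
(B,P,Y): not NE [P2→Q gives 7>1; P3→Z gives 7>3]
(B,P,Z): not NE [P2→Q gives 8>6]
(B,P,W): not NE [P1→A gives 9>8; P2→Q gives 8>3; P3→Z gives 7>3]
(B,Q,X): not NE [P3→W gives 5>4]
(B,Q,Y): not NE [P1→A gives 9>8; P3→W gives 5>3]
(B,Q,Z): NE
(B,Q,W): not NE [P1→A gives 2>1]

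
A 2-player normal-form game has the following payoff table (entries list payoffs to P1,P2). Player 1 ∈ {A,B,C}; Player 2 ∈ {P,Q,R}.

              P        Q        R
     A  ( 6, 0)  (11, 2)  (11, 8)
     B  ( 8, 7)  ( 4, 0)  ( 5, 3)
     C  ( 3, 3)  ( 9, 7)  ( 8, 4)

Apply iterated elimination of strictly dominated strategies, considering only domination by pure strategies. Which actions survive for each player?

P1 drop C (A beats it: P:6>3 Q:11>9 R:11>8)
P2 drop Q (R beats it: A:8>2 B:3>0)
P1→{A,B} P2→{P,R}

Remaining: P1:{A,B} P2:{P,R}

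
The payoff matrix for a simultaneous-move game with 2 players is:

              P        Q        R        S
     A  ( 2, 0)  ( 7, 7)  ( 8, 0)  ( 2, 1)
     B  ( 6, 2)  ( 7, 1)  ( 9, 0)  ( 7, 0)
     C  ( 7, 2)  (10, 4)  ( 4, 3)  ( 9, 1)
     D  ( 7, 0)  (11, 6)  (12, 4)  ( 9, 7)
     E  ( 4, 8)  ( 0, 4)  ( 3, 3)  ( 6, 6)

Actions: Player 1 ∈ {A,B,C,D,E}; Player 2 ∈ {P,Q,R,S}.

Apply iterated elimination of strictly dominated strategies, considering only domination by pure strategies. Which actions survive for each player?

IESDS → P1:{C,D} P2:{Q,S}

P1 drop A (D beats it: P:7>2 Q:11>7 R:12>8 S:9>2)
P1 drop B (D beats it: P:7>6 Q:11>7 R:12>9 S:9>7)
P1 drop E (C beats it: P:7>4 Q:10>0 R:4>3 S:9>6)
P2 drop P (Q beats it: C:4>2 D:6>0)
P2 drop R (Q beats it: C:4>3 D:6>4)
P1→{C,D} P2→{Q,S}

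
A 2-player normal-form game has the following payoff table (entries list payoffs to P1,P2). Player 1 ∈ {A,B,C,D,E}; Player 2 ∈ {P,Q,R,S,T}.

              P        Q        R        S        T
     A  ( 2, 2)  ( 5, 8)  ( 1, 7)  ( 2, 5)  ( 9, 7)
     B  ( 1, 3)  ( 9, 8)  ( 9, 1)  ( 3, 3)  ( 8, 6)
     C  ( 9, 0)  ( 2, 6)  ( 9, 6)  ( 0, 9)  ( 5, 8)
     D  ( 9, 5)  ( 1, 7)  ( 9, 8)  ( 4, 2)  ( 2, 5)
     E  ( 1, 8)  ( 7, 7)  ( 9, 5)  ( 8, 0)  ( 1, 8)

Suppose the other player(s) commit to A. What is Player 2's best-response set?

u_2(P vs A) = 2
u_2(Q vs A) = 8
u_2(R vs A) = 7
u_2(S vs A) = 5
u_2(T vs A) = 7
max payoff 8 at {Q}

P2 best: {Q}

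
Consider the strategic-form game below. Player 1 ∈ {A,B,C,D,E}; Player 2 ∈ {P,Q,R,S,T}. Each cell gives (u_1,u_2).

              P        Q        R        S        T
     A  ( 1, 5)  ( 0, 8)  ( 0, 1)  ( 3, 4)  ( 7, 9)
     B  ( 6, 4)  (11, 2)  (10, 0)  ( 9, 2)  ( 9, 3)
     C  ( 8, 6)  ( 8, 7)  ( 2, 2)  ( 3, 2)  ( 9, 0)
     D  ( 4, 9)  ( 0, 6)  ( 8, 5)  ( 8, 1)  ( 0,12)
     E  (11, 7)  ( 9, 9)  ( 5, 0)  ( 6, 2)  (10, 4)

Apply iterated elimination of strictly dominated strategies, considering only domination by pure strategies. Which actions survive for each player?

Remaining: P1:{B,E} P2:{P,Q}

P1 drop A (B beats it: P:6>1 Q:11>0 R:10>0 S:9>3 T:9>7)
P1 drop C (E beats it: P:11>8 Q:9>8 R:5>2 S:6>3 T:10>9)
P1 drop D (B beats it: P:6>4 Q:11>0 R:10>8 S:9>8 T:9>0)
P2 drop R (P beats it: B:4>0 E:7>0)
P2 drop S (P beats it: B:4>2 E:7>2)
P2 drop T (P beats it: B:4>3 E:7>4)
P1→{B,E} P2→{P,Q}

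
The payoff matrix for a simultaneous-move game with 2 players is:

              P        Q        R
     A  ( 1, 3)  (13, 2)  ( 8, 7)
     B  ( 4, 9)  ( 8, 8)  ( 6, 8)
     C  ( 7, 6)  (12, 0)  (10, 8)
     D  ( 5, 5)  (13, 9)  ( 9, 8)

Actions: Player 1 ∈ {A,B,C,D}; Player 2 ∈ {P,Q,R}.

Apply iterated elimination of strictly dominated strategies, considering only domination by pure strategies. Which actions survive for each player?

Survivors P1:{A,C,D} P2:{Q,R}

P1 drop B (C beats it: P:7>4 Q:12>8 R:10>6)
P2 drop P (R beats it: A:7>3 C:8>6 D:8>5)
P1→{A,C,D} P2→{Q,R}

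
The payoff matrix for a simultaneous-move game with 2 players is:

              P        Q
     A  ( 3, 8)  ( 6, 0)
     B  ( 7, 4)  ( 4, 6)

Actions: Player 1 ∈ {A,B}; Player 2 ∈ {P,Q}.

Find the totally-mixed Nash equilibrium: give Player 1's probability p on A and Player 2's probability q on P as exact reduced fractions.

P1 mixes 1/5 on A; P2 mixes 1/3 on P

P1 indiff ⇒ q·3+(1-q)·6 = q·7+(1-q)·4 ⇒ q(-4) = (1-q)(-2) ⇒ q = 1/3
P2 indiff ⇒ p·8+(1-p)·4 = p·0+(1-p)·6 ⇒ p(8) = (1-p)(2) ⇒ p = 1/5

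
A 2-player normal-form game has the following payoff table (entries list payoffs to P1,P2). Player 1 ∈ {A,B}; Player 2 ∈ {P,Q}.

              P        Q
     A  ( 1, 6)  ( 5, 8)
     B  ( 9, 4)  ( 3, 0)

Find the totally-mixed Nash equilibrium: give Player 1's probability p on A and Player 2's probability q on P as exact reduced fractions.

p=2/3, q=1/5

P1 indiff ⇒ q·1+(1-q)·5 = q·9+(1-q)·3 ⇒ q(-8) = (1-q)(-2) ⇒ q = 1/5
P2 indiff ⇒ p·6+(1-p)·4 = p·8+(1-p)·0 ⇒ p(-2) = (1-p)(-4) ⇒ p = 2/3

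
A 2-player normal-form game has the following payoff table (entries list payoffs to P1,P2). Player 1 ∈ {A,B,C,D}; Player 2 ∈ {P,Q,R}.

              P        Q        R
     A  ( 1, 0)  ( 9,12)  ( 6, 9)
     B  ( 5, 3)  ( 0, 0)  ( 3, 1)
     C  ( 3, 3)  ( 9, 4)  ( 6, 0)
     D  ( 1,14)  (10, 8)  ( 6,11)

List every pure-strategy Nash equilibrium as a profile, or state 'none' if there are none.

PSNE = {(B,P)}

(A,P): not NE [P1→B gives 5>1; P2→Q gives 12>0]
(A,Q): not NE [P1→D gives 10>9]
(A,R): not NE [P2→Q gives 12>9]
(B,P): NE
(B,Q): not NE [P1→D gives 10>0; P2→P gives 3>0]
(B,R): not NE [P1→D gives 6>3; P2→P gives 3>1]
(C,P): not NE [P1→B gives 5>3; P2→Q gives 4>3]
(C,Q): not NE [P1→D gives 10>9]
(C,R): not NE [P2→Q gives 4>0]
(D,P): not NE [P1→B gives 5>1]
(D,Q): not NE [P2→P gives 14>8]
(D,R): not NE [P2→P gives 14>11]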